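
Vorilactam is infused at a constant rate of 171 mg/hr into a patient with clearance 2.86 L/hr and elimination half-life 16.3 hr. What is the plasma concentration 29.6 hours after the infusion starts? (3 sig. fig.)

Css = rate / CL = 171 / 2.86 = 59.79 µg/mL
k = ln 2 / 16.3 = 0.04252 hr⁻¹
C(t) = Css (1 − e^(−kt)) = 59.79 × (1 − e^(−1.259)) = 59.79 × 0.7160 ≈ 42.8 µg/mL

42.8 µg/mL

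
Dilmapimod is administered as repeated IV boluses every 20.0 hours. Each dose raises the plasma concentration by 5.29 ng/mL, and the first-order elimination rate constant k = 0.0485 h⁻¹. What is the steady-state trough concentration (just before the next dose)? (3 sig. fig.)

3.23 ng/mL

Fraction remaining after one interval: e^(−kτ) = e^(−0.04850 × 20.0) = 0.3791
R = 1 / (1 − 0.3791) = 1.611
Css,max = 5.29 × 1.611 = 8.520 ng/mL
Css,min = Css,max × e^(−kτ) = 8.520 × 0.3791 ≈ 3.23 ng/mL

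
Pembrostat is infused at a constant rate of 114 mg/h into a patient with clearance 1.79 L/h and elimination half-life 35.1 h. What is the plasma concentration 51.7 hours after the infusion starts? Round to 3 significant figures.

40.7 µg/mL

Css = rate / CL = 114 / 1.79 = 63.69 µg/mL
k = ln 2 / 35.1 = 0.01975 h⁻¹
C(t) = Css (1 − e^(−kt)) = 63.69 × (1 − e^(−1.021)) = 63.69 × 0.6398 ≈ 40.7 µg/mL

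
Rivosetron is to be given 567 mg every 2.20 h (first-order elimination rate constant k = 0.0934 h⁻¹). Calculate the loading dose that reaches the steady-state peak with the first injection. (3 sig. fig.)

Accumulation ratio R = 1 / (1 − e^(−kτ)) = 1 / (1 − e^(−0.09340×2.20)) = 1 / (1 − 0.8143) = 5.384
Loading dose = maintenance dose × R = 567 × 5.384 ≈ 3050 mg

3050 mg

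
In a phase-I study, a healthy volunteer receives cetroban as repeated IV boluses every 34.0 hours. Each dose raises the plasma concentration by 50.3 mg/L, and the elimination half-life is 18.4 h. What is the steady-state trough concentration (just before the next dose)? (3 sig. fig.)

19.3 mg/L

k = ln 2 / 18.4 = 0.03767 h⁻¹
Fraction remaining after one interval: e^(−kτ) = e^(−0.03767 × 34.0) = 0.2778
R = 1 / (1 − 0.2778) = 1.385
Css,max = 50.3 × 1.385 = 69.65 mg/L
Css,min = Css,max × e^(−kτ) = 69.65 × 0.2778 ≈ 19.3 mg/L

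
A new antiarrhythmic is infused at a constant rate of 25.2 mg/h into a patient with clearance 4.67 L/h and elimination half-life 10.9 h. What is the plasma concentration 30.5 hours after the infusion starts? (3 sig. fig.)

Css = rate / CL = 25.2 / 4.67 = 5.396 mg/L
k = ln 2 / 10.9 = 0.06359 h⁻¹
C(t) = Css (1 − e^(−kt)) = 5.396 × (1 − e^(−1.940)) = 5.396 × 0.8562 ≈ 4.62 mg/L

4.62 mg/L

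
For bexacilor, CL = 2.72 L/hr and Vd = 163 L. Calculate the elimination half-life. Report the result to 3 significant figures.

41.5 hours

k = CL / V = 2.72 / 163 = 0.01669 hr⁻¹
t½ = ln 2 / k = ln 2 / 0.01669 ≈ 41.5 hours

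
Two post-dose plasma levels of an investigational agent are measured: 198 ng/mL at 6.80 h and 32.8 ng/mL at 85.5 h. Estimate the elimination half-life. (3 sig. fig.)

k = ln(C₁/C₂) / (t₂ − t₁) = ln(198/32.8) / (85.5 − 6.80)
  = 1.798 / 78.70 = 0.02284 h⁻¹
t½ = ln 2 / k = ln 2 / 0.02284 ≈ 30.3 hours

30.3 hours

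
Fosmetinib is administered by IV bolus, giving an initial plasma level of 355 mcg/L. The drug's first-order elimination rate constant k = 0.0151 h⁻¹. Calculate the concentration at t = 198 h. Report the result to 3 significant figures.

17.9 mcg/L

C(t) = C₀ e^(−kt) = 355 × e^(−0.01510 × 198) = 355 × e^(−2.990) = 355 × 0.05030 ≈ 17.9 mcg/L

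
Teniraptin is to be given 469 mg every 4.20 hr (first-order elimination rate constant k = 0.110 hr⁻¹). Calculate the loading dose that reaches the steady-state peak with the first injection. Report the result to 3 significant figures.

1270 mg

Accumulation ratio R = 1 / (1 − e^(−kτ)) = 1 / (1 − e^(−0.1100×4.20)) = 1 / (1 − 0.6300) = 2.703
Loading dose = maintenance dose × R = 469 × 2.703 ≈ 1270 mg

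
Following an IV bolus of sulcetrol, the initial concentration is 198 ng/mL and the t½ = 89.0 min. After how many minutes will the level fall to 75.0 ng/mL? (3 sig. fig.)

125 minutes

k = ln 2 / 89.0 = 0.007788 min⁻¹
C(t) = C₀ e^(−kt)  ⇒  t = ln(C₀/C) / k
t = ln(198/75.0) / 0.007788 = 0.9708 / 0.007788 ≈ 125 minutes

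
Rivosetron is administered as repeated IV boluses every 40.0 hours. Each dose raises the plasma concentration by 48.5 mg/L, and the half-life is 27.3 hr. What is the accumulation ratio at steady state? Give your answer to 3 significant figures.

1.57

k = ln 2 / 27.3 = 0.02539 hr⁻¹
Fraction remaining after one interval: e^(−kτ) = e^(−0.02539 × 40.0) = 0.3622
R = 1 / (1 − 0.3622) = 1 / 0.6378 ≈ 1.57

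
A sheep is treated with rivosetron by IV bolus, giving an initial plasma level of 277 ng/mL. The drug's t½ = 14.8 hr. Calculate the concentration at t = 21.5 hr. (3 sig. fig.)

101 ng/mL

k = ln 2 / 14.8 = 0.04683 hr⁻¹
21.5 hr is 1.453 half-lives, so C = 277 × (1/2)^1.453 = 277 × 0.3653 ≈ 101 ng/mL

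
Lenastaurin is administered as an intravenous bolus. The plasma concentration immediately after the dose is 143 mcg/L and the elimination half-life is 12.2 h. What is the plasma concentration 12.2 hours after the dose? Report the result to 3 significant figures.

k = ln 2 / 12.2 = 0.05682 h⁻¹
12.2 h is 1.000 half-lives, so C = 143 × (1/2)^1.000 = 143 × 0.5000 ≈ 71.5 mcg/L

71.5 mcg/L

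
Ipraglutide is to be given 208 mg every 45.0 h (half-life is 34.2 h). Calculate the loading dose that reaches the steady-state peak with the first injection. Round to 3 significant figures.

k = ln 2 / 34.2 = 0.02027 h⁻¹
Accumulation ratio R = 1 / (1 − e^(−kτ)) = 1 / (1 − e^(−0.02027×45.0)) = 1 / (1 − 0.4017) = 1.671
Loading dose = maintenance dose × R = 208 × 1.671 ≈ 348 mg

348 mg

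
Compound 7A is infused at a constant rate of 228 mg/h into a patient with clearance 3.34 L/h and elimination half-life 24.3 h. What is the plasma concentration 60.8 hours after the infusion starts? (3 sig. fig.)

56.2 mg/L

Css = rate / CL = 228 / 3.34 = 68.26 mg/L
k = ln 2 / 24.3 = 0.02852 h⁻¹
C(t) = Css (1 − e^(−kt)) = 68.26 × (1 − e^(−1.734)) = 68.26 × 0.8235 ≈ 56.2 mg/L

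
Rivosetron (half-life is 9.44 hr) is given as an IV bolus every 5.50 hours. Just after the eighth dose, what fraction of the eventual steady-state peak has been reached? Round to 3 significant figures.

0.960

k = ln 2 / 9.44 = 0.07343 hr⁻¹
f_n = 1 − e^(−nkτ) = 1 − e^(−8 × 0.07343 × 5.50) = 1 − e^(−3.231) = 1 − 0.03953 ≈ 0.960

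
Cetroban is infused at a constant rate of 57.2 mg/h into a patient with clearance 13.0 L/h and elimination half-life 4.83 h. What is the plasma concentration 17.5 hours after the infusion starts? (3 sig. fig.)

Css = rate / CL = 57.2 / 13.0 = 4.400 mg/L
k = ln 2 / 4.83 = 0.1435 h⁻¹
C(t) = Css (1 − e^(−kt)) = 4.400 × (1 − e^(−2.511)) = 4.400 × 0.9188 ≈ 4.04 mg/L

4.04 mg/L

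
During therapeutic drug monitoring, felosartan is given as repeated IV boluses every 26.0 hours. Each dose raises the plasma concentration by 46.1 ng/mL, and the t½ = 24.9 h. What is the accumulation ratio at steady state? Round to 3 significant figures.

1.94

k = ln 2 / 24.9 = 0.02784 h⁻¹
Fraction remaining after one interval: e^(−kτ) = e^(−0.02784 × 26.0) = 0.4849
R = 1 / (1 − 0.4849) = 1 / 0.5151 ≈ 1.94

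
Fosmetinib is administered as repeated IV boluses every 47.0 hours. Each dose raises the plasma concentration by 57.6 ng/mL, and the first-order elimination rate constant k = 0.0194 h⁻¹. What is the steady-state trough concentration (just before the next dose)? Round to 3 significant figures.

Fraction remaining after one interval: e^(−kτ) = e^(−0.01940 × 47.0) = 0.4018
R = 1 / (1 − 0.4018) = 1.672
Css,max = 57.6 × 1.672 = 96.29 ng/mL
Css,min = Css,max × e^(−kτ) = 96.29 × 0.4018 ≈ 38.7 ng/mL

38.7 ng/mL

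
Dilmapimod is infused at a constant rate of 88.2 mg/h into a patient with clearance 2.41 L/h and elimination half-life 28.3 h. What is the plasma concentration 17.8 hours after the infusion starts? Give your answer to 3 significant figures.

12.9 µg/mL

Css = rate / CL = 88.2 / 2.41 = 36.60 µg/mL
k = ln 2 / 28.3 = 0.02449 h⁻¹
C(t) = Css (1 − e^(−kt)) = 36.60 × (1 − e^(−0.4360)) = 36.60 × 0.3534 ≈ 12.9 µg/mL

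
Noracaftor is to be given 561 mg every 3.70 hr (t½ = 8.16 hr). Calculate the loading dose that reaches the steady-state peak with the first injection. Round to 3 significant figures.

2080 mg

k = ln 2 / 8.16 = 0.08494 hr⁻¹
Accumulation ratio R = 1 / (1 − e^(−kτ)) = 1 / (1 − e^(−0.08494×3.70)) = 1 / (1 − 0.7303) = 3.708
Loading dose = maintenance dose × R = 561 × 3.708 ≈ 2080 mg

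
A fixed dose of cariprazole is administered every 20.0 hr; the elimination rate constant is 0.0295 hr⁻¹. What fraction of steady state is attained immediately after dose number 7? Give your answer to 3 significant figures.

0.984

f_n = 1 − e^(−nkτ) = 1 − e^(−7 × 0.02950 × 20.0) = 1 − e^(−4.130) = 1 − 0.01608 ≈ 0.984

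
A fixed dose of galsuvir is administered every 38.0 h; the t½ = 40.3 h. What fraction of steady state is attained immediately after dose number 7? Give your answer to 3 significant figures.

k = ln 2 / 40.3 = 0.01720 h⁻¹
f_n = 1 − e^(−nkτ) = 1 − e^(−7 × 0.01720 × 38.0) = 1 − e^(−4.575) = 1 − 0.01031 ≈ 0.990

0.990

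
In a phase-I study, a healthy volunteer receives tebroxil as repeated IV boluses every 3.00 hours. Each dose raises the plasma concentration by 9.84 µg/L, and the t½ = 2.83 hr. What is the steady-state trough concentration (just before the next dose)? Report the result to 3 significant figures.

9.07 µg/L

k = ln 2 / 2.83 = 0.2449 hr⁻¹
Fraction remaining after one interval: e^(−kτ) = e^(−0.2449 × 3.00) = 0.4796
R = 1 / (1 − 0.4796) = 1.922
Css,max = 9.84 × 1.922 = 18.91 µg/L
Css,min = Css,max × e^(−kτ) = 18.91 × 0.4796 ≈ 9.07 µg/L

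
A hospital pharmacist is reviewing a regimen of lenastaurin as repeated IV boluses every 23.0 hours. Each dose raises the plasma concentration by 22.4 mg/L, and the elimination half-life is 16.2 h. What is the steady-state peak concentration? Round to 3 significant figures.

k = ln 2 / 16.2 = 0.04279 h⁻¹
Fraction remaining after one interval: e^(−kτ) = e^(−0.04279 × 23.0) = 0.3738
R = 1 / (1 − 0.3738) = 1.597
Css,max = 22.4 × 1.597 ≈ 35.8 mg/L

35.8 mg/L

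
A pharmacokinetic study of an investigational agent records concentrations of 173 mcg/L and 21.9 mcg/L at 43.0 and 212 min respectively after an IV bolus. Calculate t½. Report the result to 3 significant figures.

k = ln(C₁/C₂) / (t₂ − t₁) = ln(173/21.9) / (212 − 43.0)
  = 2.067 / 169.0 = 0.01223 min⁻¹
t½ = ln 2 / k = ln 2 / 0.01223 ≈ 56.7 minutes

56.7 minutes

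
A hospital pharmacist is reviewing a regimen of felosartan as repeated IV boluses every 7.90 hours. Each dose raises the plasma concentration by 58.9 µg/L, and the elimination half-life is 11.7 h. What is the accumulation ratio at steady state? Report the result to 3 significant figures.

k = ln 2 / 11.7 = 0.05924 h⁻¹
Fraction remaining after one interval: e^(−kτ) = e^(−0.05924 × 7.90) = 0.6262
R = 1 / (1 − 0.6262) = 1 / 0.3738 ≈ 2.68

2.68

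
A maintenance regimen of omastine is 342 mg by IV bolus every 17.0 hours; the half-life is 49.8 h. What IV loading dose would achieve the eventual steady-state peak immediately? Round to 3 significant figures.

1620 mg

k = ln 2 / 49.8 = 0.01392 h⁻¹
Accumulation ratio R = 1 / (1 − e^(−kτ)) = 1 / (1 − e^(−0.01392×17.0)) = 1 / (1 − 0.7893) = 4.746
Loading dose = maintenance dose × R = 342 × 4.746 ≈ 1620 mg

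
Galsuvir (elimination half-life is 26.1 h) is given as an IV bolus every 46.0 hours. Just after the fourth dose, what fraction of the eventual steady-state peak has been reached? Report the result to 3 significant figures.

k = ln 2 / 26.1 = 0.02656 h⁻¹
f_n = 1 − e^(−nkτ) = 1 − e^(−4 × 0.02656 × 46.0) = 1 − e^(−4.887) = 1 − 0.007547 ≈ 0.992

0.992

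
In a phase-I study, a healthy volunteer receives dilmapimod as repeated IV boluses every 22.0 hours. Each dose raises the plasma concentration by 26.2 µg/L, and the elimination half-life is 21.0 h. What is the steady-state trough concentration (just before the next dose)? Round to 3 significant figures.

24.6 µg/L

k = ln 2 / 21.0 = 0.03301 h⁻¹
Fraction remaining after one interval: e^(−kτ) = e^(−0.03301 × 22.0) = 0.4838
R = 1 / (1 − 0.4838) = 1.937
Css,max = 26.2 × 1.937 = 50.75 µg/L
Css,min = Css,max × e^(−kτ) = 50.75 × 0.4838 ≈ 24.6 µg/L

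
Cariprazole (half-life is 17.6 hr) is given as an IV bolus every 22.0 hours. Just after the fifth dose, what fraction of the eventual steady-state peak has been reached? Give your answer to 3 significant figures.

0.987

k = ln 2 / 17.6 = 0.03938 hr⁻¹
f_n = 1 − e^(−nkτ) = 1 − e^(−5 × 0.03938 × 22.0) = 1 − e^(−4.332) = 1 − 0.01314 ≈ 0.987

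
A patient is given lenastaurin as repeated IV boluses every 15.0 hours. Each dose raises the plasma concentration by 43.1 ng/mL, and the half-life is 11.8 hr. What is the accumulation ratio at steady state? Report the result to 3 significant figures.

1.71

k = ln 2 / 11.8 = 0.05874 hr⁻¹
Fraction remaining after one interval: e^(−kτ) = e^(−0.05874 × 15.0) = 0.4143
R = 1 / (1 − 0.4143) = 1 / 0.5857 ≈ 1.71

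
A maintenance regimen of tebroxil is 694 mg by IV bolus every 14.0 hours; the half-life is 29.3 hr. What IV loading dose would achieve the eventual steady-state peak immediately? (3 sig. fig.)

k = ln 2 / 29.3 = 0.02366 hr⁻¹
Accumulation ratio R = 1 / (1 − e^(−kτ)) = 1 / (1 − e^(−0.02366×14.0)) = 1 / (1 − 0.7181) = 3.547
Loading dose = maintenance dose × R = 694 × 3.547 ≈ 2460 mg

2460 mg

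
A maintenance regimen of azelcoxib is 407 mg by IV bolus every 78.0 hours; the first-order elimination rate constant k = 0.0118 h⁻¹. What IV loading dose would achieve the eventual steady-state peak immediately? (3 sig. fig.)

676 mg

Accumulation ratio R = 1 / (1 − e^(−kτ)) = 1 / (1 − e^(−0.01180×78.0)) = 1 / (1 − 0.3984) = 1.662
Loading dose = maintenance dose × R = 407 × 1.662 ≈ 676 mg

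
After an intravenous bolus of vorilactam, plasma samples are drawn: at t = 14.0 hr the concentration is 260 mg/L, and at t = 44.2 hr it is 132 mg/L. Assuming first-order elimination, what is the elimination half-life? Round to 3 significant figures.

k = ln(C₁/C₂) / (t₂ − t₁) = ln(260/132) / (44.2 − 14.0)
  = 0.6779 / 30.20 = 0.02245 hr⁻¹
t½ = ln 2 / k = ln 2 / 0.02245 ≈ 30.9 hours

30.9 hours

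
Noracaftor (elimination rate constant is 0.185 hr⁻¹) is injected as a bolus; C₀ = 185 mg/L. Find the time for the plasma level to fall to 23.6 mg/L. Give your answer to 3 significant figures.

11.1 hours

C(t) = C₀ e^(−kt)  ⇒  t = ln(C₀/C) / k
t = ln(185/23.6) / 0.1850 = 2.059 / 0.1850 ≈ 11.1 hours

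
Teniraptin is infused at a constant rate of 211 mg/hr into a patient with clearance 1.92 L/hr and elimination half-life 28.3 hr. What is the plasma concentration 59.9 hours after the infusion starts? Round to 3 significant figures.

Css = rate / CL = 211 / 1.92 = 109.9 mg/L
k = ln 2 / 28.3 = 0.02449 hr⁻¹
C(t) = Css (1 − e^(−kt)) = 109.9 × (1 − e^(−1.467)) = 109.9 × 0.7694 ≈ 84.6 mg/L

84.6 mg/L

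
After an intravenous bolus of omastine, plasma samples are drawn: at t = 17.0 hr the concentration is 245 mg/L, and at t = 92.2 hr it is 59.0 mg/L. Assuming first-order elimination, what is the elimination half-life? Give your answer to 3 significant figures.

k = ln(C₁/C₂) / (t₂ − t₁) = ln(245/59.0) / (92.2 − 17.0)
  = 1.424 / 75.20 = 0.01893 hr⁻¹
t½ = ln 2 / k = ln 2 / 0.01893 ≈ 36.6 hours

36.6 hours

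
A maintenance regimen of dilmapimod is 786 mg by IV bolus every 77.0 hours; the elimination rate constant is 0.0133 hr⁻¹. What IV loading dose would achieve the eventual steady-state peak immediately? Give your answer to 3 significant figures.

1230 mg

Accumulation ratio R = 1 / (1 − e^(−kτ)) = 1 / (1 − e^(−0.01330×77.0)) = 1 / (1 − 0.3591) = 1.560
Loading dose = maintenance dose × R = 786 × 1.560 ≈ 1230 mg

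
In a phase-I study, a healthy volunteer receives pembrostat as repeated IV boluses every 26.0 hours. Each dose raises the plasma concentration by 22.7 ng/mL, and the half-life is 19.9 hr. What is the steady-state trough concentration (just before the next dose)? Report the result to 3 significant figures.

k = ln 2 / 19.9 = 0.03483 hr⁻¹
Fraction remaining after one interval: e^(−kτ) = e^(−0.03483 × 26.0) = 0.4043
R = 1 / (1 − 0.4043) = 1.679
Css,max = 22.7 × 1.679 = 38.11 ng/mL
Css,min = Css,max × e^(−kτ) = 38.11 × 0.4043 ≈ 15.4 ng/mL

15.4 ng/mL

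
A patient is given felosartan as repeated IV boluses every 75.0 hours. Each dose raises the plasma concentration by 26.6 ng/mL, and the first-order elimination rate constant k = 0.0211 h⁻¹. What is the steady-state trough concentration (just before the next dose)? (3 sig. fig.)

6.88 ng/mL

Fraction remaining after one interval: e^(−kτ) = e^(−0.02110 × 75.0) = 0.2055
R = 1 / (1 − 0.2055) = 1.259
Css,max = 26.6 × 1.259 = 33.48 ng/mL
Css,min = Css,max × e^(−kτ) = 33.48 × 0.2055 ≈ 6.88 ng/mL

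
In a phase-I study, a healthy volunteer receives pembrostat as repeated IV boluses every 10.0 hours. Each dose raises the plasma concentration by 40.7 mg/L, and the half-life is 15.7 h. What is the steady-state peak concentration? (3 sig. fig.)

114 mg/L

k = ln 2 / 15.7 = 0.04415 h⁻¹
Fraction remaining after one interval: e^(−kτ) = e^(−0.04415 × 10.0) = 0.6431
R = 1 / (1 − 0.6431) = 2.802
Css,max = 40.7 × 2.802 ≈ 114 mg/L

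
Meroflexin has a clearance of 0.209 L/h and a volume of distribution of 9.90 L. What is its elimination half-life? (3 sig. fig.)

32.8 hours

k = CL / V = 0.209 / 9.90 = 0.02111 h⁻¹
t½ = ln 2 / k = ln 2 / 0.02111 ≈ 32.8 hours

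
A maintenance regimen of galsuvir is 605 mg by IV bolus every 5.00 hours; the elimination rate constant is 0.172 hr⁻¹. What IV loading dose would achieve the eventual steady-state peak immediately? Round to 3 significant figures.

Accumulation ratio R = 1 / (1 − e^(−kτ)) = 1 / (1 − e^(−0.1720×5.00)) = 1 / (1 − 0.4232) = 1.734
Loading dose = maintenance dose × R = 605 × 1.734 ≈ 1050 mg

1050 mg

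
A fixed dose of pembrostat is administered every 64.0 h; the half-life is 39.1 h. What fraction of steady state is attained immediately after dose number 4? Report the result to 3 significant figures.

k = ln 2 / 39.1 = 0.01773 h⁻¹
f_n = 1 − e^(−nkτ) = 1 − e^(−4 × 0.01773 × 64.0) = 1 − e^(−4.538) = 1 − 0.01069 ≈ 0.989

0.989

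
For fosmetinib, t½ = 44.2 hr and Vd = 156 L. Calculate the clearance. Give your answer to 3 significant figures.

k = ln 2 / t½ = ln 2 / 44.2 = 0.01568 hr⁻¹
CL = k · V = 0.01568 × 156 ≈ 2.45 L/hr

2.45 L/hr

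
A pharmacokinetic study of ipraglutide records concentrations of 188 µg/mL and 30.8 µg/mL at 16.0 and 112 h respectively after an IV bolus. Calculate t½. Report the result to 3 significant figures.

36.8 hours

k = ln(C₁/C₂) / (t₂ − t₁) = ln(188/30.8) / (112 − 16.0)
  = 1.809 / 96.00 = 0.01884 h⁻¹
t½ = ln 2 / k = ln 2 / 0.01884 ≈ 36.8 hours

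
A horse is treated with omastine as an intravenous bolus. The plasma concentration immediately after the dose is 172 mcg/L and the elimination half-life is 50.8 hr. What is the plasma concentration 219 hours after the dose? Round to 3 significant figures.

8.67 mcg/L

k = ln 2 / 50.8 = 0.01364 hr⁻¹
C(t) = C₀ e^(−kt) = 172 × e^(−0.01364 × 219) = 172 × e^(−2.988) = 172 × 0.05038 ≈ 8.67 mcg/L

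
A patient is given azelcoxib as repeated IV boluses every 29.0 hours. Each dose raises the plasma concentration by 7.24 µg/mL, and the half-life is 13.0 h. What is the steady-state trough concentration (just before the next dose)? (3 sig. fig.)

1.96 µg/mL

k = ln 2 / 13.0 = 0.05332 h⁻¹
Fraction remaining after one interval: e^(−kτ) = e^(−0.05332 × 29.0) = 0.2130
R = 1 / (1 − 0.2130) = 1.271
Css,max = 7.24 × 1.271 = 9.200 µg/mL
Css,min = Css,max × e^(−kτ) = 9.200 × 0.2130 ≈ 1.96 µg/mL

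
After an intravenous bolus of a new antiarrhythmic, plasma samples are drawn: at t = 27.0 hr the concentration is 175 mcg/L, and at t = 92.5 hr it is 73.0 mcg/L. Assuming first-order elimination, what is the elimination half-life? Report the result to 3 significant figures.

k = ln(C₁/C₂) / (t₂ − t₁) = ln(175/73.0) / (92.5 − 27.0)
  = 0.8743 / 65.50 = 0.01335 hr⁻¹
t½ = ln 2 / k = ln 2 / 0.01335 ≈ 51.9 hours

51.9 hours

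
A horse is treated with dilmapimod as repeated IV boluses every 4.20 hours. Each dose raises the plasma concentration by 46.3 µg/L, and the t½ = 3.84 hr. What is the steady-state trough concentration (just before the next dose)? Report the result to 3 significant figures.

k = ln 2 / 3.84 = 0.1805 hr⁻¹
Fraction remaining after one interval: e^(−kτ) = e^(−0.1805 × 4.20) = 0.4685
R = 1 / (1 − 0.4685) = 1.882
Css,max = 46.3 × 1.882 = 87.12 µg/L
Css,min = Css,max × e^(−kτ) = 87.12 × 0.4685 ≈ 40.8 µg/L

40.8 µg/L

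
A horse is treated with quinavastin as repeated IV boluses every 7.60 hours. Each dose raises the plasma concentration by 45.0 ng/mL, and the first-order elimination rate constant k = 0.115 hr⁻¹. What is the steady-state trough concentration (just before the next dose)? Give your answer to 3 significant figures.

32.2 ng/mL

Fraction remaining after one interval: e^(−kτ) = e^(−0.1150 × 7.60) = 0.4173
R = 1 / (1 − 0.4173) = 1.716
Css,max = 45.0 × 1.716 = 77.22 ng/mL
Css,min = Css,max × e^(−kτ) = 77.22 × 0.4173 ≈ 32.2 ng/mL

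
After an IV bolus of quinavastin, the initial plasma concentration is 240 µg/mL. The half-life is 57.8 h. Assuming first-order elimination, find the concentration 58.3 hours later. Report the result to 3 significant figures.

119 µg/mL

k = ln 2 / 57.8 = 0.01199 h⁻¹
C(t) = C₀ e^(−kt) = 240 × e^(−0.01199 × 58.3) = 240 × e^(−0.6991) = 240 × 0.4970 ≈ 119 µg/mL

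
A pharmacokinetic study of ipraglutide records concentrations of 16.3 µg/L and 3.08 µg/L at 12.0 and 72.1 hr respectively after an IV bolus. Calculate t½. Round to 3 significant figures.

25.0 hours

k = ln(C₁/C₂) / (t₂ − t₁) = ln(16.3/3.08) / (72.1 − 12.0)
  = 1.666 / 60.10 = 0.02772 hr⁻¹
t½ = ln 2 / k = ln 2 / 0.02772 ≈ 25.0 hours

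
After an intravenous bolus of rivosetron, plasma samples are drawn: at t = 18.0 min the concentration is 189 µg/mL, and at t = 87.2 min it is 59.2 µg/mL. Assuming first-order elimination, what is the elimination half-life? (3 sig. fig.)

k = ln(C₁/C₂) / (t₂ − t₁) = ln(189/59.2) / (87.2 − 18.0)
  = 1.161 / 69.20 = 0.01677 min⁻¹
t½ = ln 2 / k = ln 2 / 0.01677 ≈ 41.3 minutes

41.3 minutes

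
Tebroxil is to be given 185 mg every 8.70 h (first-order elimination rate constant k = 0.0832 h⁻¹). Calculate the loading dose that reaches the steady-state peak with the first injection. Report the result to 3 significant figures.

Accumulation ratio R = 1 / (1 − e^(−kτ)) = 1 / (1 − e^(−0.08320×8.70)) = 1 / (1 − 0.4849) = 1.941
Loading dose = maintenance dose × R = 185 × 1.941 ≈ 359 mg

359 mg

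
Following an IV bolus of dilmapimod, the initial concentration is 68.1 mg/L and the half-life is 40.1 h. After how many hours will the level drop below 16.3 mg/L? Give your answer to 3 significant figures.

82.7 hours

k = ln 2 / 40.1 = 0.01729 h⁻¹
C(t) = C₀ e^(−kt)  ⇒  t = ln(C₀/C) / k
t = ln(68.1/16.3) / 0.01729 = 1.430 / 0.01729 ≈ 82.7 hours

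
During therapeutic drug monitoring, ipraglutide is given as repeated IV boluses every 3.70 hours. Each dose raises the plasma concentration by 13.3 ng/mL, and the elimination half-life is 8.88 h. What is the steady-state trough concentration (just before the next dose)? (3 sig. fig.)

39.7 ng/mL

k = ln 2 / 8.88 = 0.07806 h⁻¹
Fraction remaining after one interval: e^(−kτ) = e^(−0.07806 × 3.70) = 0.7492
R = 1 / (1 − 0.7492) = 3.987
Css,max = 13.3 × 3.987 = 53.02 ng/mL
Css,min = Css,max × e^(−kτ) = 53.02 × 0.7492 ≈ 39.7 ng/mL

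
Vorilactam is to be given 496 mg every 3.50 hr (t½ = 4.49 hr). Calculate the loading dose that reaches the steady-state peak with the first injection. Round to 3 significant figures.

k = ln 2 / 4.49 = 0.1544 hr⁻¹
Accumulation ratio R = 1 / (1 − e^(−kτ)) = 1 / (1 − e^(−0.1544×3.50)) = 1 / (1 − 0.5826) = 2.396
Loading dose = maintenance dose × R = 496 × 2.396 ≈ 1190 mg

1190 mg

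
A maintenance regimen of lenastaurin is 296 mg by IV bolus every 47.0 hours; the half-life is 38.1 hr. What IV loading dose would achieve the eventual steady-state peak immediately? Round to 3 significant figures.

515 mg

k = ln 2 / 38.1 = 0.01819 hr⁻¹
Accumulation ratio R = 1 / (1 − e^(−kτ)) = 1 / (1 − e^(−0.01819×47.0)) = 1 / (1 − 0.4253) = 1.740
Loading dose = maintenance dose × R = 296 × 1.740 ≈ 515 mg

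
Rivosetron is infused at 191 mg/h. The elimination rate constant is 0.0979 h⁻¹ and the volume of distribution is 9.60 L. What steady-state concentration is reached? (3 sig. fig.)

203 µg/mL

CL = k · V = 0.0979 × 9.60 = 0.9398 L/h
Css = rate / CL = 191 / 0.9398 ≈ 203 µg/mL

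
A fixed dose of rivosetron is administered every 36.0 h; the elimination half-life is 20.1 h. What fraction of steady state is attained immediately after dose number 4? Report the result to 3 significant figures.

0.993

k = ln 2 / 20.1 = 0.03448 h⁻¹
f_n = 1 − e^(−nkτ) = 1 − e^(−4 × 0.03448 × 36.0) = 1 − e^(−4.966) = 1 − 0.006972 ≈ 0.993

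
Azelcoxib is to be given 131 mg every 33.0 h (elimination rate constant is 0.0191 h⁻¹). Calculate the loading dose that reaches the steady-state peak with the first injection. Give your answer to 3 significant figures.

Accumulation ratio R = 1 / (1 − e^(−kτ)) = 1 / (1 − e^(−0.01910×33.0)) = 1 / (1 − 0.5324) = 2.139
Loading dose = maintenance dose × R = 131 × 2.139 ≈ 280 mg

280 mg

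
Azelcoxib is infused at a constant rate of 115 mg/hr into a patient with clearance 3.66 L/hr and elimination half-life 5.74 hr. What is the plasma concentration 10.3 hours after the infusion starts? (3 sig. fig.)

Css = rate / CL = 115 / 3.66 = 31.42 µg/mL
k = ln 2 / 5.74 = 0.1208 hr⁻¹
C(t) = Css (1 − e^(−kt)) = 31.42 × (1 − e^(−1.244)) = 31.42 × 0.7117 ≈ 22.4 µg/mL

22.4 µg/mL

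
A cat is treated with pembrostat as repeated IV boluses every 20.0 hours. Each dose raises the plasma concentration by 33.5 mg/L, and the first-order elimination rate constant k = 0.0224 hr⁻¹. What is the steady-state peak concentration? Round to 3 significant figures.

Fraction remaining after one interval: e^(−kτ) = e^(−0.02240 × 20.0) = 0.6389
R = 1 / (1 − 0.6389) = 2.769
Css,max = 33.5 × 2.769 ≈ 92.8 mg/L

92.8 mg/L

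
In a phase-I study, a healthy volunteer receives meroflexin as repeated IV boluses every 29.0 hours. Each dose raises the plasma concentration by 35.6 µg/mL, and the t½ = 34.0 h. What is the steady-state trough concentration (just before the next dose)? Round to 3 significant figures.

k = ln 2 / 34.0 = 0.02039 h⁻¹
Fraction remaining after one interval: e^(−kτ) = e^(−0.02039 × 29.0) = 0.5537
R = 1 / (1 − 0.5537) = 2.240
Css,max = 35.6 × 2.240 = 79.76 µg/mL
Css,min = Css,max × e^(−kτ) = 79.76 × 0.5537 ≈ 44.2 µg/mL

44.2 µg/mL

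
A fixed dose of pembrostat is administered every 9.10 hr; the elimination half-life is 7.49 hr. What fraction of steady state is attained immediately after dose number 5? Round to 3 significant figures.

0.985

k = ln 2 / 7.49 = 0.09254 hr⁻¹
f_n = 1 − e^(−nkτ) = 1 − e^(−5 × 0.09254 × 9.10) = 1 − e^(−4.211) = 1 − 0.01484 ≈ 0.985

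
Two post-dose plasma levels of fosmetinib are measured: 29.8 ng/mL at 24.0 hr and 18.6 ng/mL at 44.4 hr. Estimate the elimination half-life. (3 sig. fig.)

30.0 hours

k = ln(C₁/C₂) / (t₂ − t₁) = ln(29.8/18.6) / (44.4 − 24.0)
  = 0.4713 / 20.40 = 0.02311 hr⁻¹
t½ = ln 2 / k = ln 2 / 0.02311 ≈ 30.0 hours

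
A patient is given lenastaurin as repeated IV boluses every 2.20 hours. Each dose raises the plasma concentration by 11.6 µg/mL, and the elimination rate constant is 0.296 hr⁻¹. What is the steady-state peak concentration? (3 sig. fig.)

24.2 µg/mL

Fraction remaining after one interval: e^(−kτ) = e^(−0.2960 × 2.20) = 0.5214
R = 1 / (1 − 0.5214) = 2.090
Css,max = 11.6 × 2.090 ≈ 24.2 µg/mL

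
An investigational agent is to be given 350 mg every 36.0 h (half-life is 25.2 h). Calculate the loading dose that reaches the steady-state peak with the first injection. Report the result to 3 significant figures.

557 mg

k = ln 2 / 25.2 = 0.02751 h⁻¹
Accumulation ratio R = 1 / (1 − e^(−kτ)) = 1 / (1 − e^(−0.02751×36.0)) = 1 / (1 − 0.3715) = 1.591
Loading dose = maintenance dose × R = 350 × 1.591 ≈ 557 mg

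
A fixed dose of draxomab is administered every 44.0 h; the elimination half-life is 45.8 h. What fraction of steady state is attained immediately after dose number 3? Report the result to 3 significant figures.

k = ln 2 / 45.8 = 0.01513 h⁻¹
f_n = 1 − e^(−nkτ) = 1 − e^(−3 × 0.01513 × 44.0) = 1 − e^(−1.998) = 1 − 0.1356 ≈ 0.864

0.864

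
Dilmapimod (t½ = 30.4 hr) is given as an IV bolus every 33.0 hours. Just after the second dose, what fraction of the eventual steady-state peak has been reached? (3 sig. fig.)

k = ln 2 / 30.4 = 0.02280 hr⁻¹
f_n = 1 − e^(−nkτ) = 1 − e^(−2 × 0.02280 × 33.0) = 1 − e^(−1.505) = 1 − 0.2220 ≈ 0.778

0.778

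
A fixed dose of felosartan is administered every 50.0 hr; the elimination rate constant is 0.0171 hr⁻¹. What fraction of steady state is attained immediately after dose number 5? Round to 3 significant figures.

0.986

f_n = 1 − e^(−nkτ) = 1 − e^(−5 × 0.01710 × 50.0) = 1 − e^(−4.275) = 1 − 0.01391 ≈ 0.986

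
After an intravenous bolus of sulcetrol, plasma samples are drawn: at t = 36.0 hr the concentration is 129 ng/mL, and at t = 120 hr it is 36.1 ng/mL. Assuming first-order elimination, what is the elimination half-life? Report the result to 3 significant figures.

k = ln(C₁/C₂) / (t₂ − t₁) = ln(129/36.1) / (120 − 36.0)
  = 1.274 / 84.00 = 0.01516 hr⁻¹
t½ = ln 2 / k = ln 2 / 0.01516 ≈ 45.7 hours

45.7 hours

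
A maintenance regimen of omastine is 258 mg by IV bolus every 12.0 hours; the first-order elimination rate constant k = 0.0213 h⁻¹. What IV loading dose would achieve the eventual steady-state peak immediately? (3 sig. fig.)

1140 mg

Accumulation ratio R = 1 / (1 − e^(−kτ)) = 1 / (1 − e^(−0.02130×12.0)) = 1 / (1 − 0.7745) = 4.434
Loading dose = maintenance dose × R = 258 × 4.434 ≈ 1140 mg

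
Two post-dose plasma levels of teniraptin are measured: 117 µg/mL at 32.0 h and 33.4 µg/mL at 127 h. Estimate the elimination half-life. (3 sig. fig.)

52.5 hours

k = ln(C₁/C₂) / (t₂ − t₁) = ln(117/33.4) / (127 − 32.0)
  = 1.254 / 95.00 = 0.01320 h⁻¹
t½ = ln 2 / k = ln 2 / 0.01320 ≈ 52.5 hours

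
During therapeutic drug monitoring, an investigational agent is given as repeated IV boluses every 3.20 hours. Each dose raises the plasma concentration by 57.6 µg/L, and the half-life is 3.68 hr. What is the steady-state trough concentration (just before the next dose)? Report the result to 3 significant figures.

69.6 µg/L

k = ln 2 / 3.68 = 0.1884 hr⁻¹
Fraction remaining after one interval: e^(−kτ) = e^(−0.1884 × 3.20) = 0.5473
R = 1 / (1 − 0.5473) = 2.209
Css,max = 57.6 × 2.209 = 127.2 µg/L
Css,min = Css,max × e^(−kτ) = 127.2 × 0.5473 ≈ 69.6 µg/L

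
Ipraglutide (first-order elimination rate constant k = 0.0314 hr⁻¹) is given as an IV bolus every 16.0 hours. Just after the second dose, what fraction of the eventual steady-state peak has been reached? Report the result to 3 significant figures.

f_n = 1 − e^(−nkτ) = 1 − e^(−2 × 0.03140 × 16.0) = 1 − e^(−1.005) = 1 − 0.3661 ≈ 0.634

0.634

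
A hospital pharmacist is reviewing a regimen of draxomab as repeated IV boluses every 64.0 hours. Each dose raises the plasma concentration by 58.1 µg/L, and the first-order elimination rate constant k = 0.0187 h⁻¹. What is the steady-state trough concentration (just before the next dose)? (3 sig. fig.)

25.2 µg/L

Fraction remaining after one interval: e^(−kτ) = e^(−0.01870 × 64.0) = 0.3022
R = 1 / (1 − 0.3022) = 1.433
Css,max = 58.1 × 1.433 = 83.26 µg/L
Css,min = Css,max × e^(−kτ) = 83.26 × 0.3022 ≈ 25.2 µg/L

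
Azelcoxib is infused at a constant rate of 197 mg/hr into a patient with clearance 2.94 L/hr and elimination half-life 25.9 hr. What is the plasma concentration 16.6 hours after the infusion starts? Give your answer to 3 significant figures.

Css = rate / CL = 197 / 2.94 = 67.01 µg/mL
k = ln 2 / 25.9 = 0.02676 hr⁻¹
C(t) = Css (1 − e^(−kt)) = 67.01 × (1 − e^(−0.4443)) = 67.01 × 0.3587 ≈ 24.0 µg/mL

24.0 µg/mL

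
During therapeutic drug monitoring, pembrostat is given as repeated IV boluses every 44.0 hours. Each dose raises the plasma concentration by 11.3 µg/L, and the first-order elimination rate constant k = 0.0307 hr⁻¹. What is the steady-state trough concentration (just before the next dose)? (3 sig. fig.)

3.95 µg/L

Fraction remaining after one interval: e^(−kτ) = e^(−0.03070 × 44.0) = 0.2590
R = 1 / (1 − 0.2590) = 1.350
Css,max = 11.3 × 1.350 = 15.25 µg/L
Css,min = Css,max × e^(−kτ) = 15.25 × 0.2590 ≈ 3.95 µg/L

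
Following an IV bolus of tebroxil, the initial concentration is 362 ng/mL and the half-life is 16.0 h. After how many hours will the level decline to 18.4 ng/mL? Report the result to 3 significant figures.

k = ln 2 / 16.0 = 0.04332 h⁻¹
C(t) = C₀ e^(−kt)  ⇒  t = ln(C₀/C) / k
t = ln(362/18.4) / 0.04332 = 2.979 / 0.04332 ≈ 68.8 hours

68.8 hours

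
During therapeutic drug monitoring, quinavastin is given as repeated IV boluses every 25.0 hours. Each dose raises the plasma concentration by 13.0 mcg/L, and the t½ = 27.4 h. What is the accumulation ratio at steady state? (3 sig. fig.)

2.13

k = ln 2 / 27.4 = 0.02530 h⁻¹
Fraction remaining after one interval: e^(−kτ) = e^(−0.02530 × 25.0) = 0.5313
R = 1 / (1 − 0.5313) = 1 / 0.4687 ≈ 2.13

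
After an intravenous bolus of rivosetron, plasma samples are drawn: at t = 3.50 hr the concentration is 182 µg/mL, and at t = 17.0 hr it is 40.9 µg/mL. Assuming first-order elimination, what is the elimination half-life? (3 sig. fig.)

k = ln(C₁/C₂) / (t₂ − t₁) = ln(182/40.9) / (17.0 − 3.50)
  = 1.493 / 13.50 = 0.1106 hr⁻¹
t½ = ln 2 / k = ln 2 / 0.1106 ≈ 6.27 hours

6.27 hours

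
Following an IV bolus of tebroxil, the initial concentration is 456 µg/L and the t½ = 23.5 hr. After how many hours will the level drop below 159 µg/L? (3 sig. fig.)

k = ln 2 / 23.5 = 0.02950 hr⁻¹
C(t) = C₀ e^(−kt)  ⇒  t = ln(C₀/C) / k
t = ln(456/159) / 0.02950 = 1.054 / 0.02950 ≈ 35.7 hours

35.7 hours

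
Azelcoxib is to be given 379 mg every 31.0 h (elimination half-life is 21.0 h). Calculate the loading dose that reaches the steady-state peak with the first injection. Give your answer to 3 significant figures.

k = ln 2 / 21.0 = 0.03301 h⁻¹
Accumulation ratio R = 1 / (1 − e^(−kτ)) = 1 / (1 − e^(−0.03301×31.0)) = 1 / (1 − 0.3594) = 1.561
Loading dose = maintenance dose × R = 379 × 1.561 ≈ 592 mg

592 mg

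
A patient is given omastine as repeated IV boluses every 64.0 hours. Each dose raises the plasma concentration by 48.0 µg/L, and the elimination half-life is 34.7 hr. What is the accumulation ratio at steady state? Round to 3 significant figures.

k = ln 2 / 34.7 = 0.01998 hr⁻¹
Fraction remaining after one interval: e^(−kτ) = e^(−0.01998 × 64.0) = 0.2785
R = 1 / (1 − 0.2785) = 1 / 0.7215 ≈ 1.39

1.39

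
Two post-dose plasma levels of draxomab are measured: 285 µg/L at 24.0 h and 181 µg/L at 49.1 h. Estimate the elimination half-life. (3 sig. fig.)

38.3 hours

k = ln(C₁/C₂) / (t₂ − t₁) = ln(285/181) / (49.1 − 24.0)
  = 0.4540 / 25.10 = 0.01809 h⁻¹
t½ = ln 2 / k = ln 2 / 0.01809 ≈ 38.3 hours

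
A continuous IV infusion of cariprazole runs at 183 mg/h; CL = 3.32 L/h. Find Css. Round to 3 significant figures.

Css = infusion rate / CL = 183 / 3.32 ≈ 55.1 µg/mL

55.1 µg/mL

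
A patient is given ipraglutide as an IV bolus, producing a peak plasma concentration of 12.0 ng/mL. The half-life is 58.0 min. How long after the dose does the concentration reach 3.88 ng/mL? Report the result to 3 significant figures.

94.5 minutes

k = ln 2 / 58.0 = 0.01195 min⁻¹
C(t) = C₀ e^(−kt)  ⇒  t = ln(C₀/C) / k
t = ln(12.0/3.88) / 0.01195 = 1.129 / 0.01195 ≈ 94.5 minutes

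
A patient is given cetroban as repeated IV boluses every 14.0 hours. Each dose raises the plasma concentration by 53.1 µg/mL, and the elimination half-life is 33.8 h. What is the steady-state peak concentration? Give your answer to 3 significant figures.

k = ln 2 / 33.8 = 0.02051 h⁻¹
Fraction remaining after one interval: e^(−kτ) = e^(−0.02051 × 14.0) = 0.7504
R = 1 / (1 − 0.7504) = 4.007
Css,max = 53.1 × 4.007 ≈ 213 µg/mL

213 µg/mL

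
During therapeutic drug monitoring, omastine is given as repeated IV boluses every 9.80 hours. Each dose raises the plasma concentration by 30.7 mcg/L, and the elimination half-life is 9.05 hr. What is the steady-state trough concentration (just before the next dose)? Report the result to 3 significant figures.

27.5 mcg/L

k = ln 2 / 9.05 = 0.07659 hr⁻¹
Fraction remaining after one interval: e^(−kτ) = e^(−0.07659 × 9.80) = 0.4721
R = 1 / (1 − 0.4721) = 1.894
Css,max = 30.7 × 1.894 = 58.15 mcg/L
Css,min = Css,max × e^(−kτ) = 58.15 × 0.4721 ≈ 27.5 mcg/L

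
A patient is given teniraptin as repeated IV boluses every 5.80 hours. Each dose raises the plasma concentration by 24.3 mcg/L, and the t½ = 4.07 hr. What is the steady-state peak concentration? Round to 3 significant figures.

k = ln 2 / 4.07 = 0.1703 hr⁻¹
Fraction remaining after one interval: e^(−kτ) = e^(−0.1703 × 5.80) = 0.3724
R = 1 / (1 − 0.3724) = 1.593
Css,max = 24.3 × 1.593 ≈ 38.7 mcg/L

38.7 mcg/L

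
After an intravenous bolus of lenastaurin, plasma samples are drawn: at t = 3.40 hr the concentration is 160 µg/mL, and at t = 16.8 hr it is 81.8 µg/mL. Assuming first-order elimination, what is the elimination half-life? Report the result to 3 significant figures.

k = ln(C₁/C₂) / (t₂ − t₁) = ln(160/81.8) / (16.8 − 3.40)
  = 0.6709 / 13.40 = 0.05007 hr⁻¹
t½ = ln 2 / k = ln 2 / 0.05007 ≈ 13.8 hours

13.8 hours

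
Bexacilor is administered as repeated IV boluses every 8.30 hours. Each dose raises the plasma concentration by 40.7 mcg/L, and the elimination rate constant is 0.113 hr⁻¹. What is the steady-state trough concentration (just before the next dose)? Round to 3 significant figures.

Fraction remaining after one interval: e^(−kτ) = e^(−0.1130 × 8.30) = 0.3914
R = 1 / (1 − 0.3914) = 1.643
Css,max = 40.7 × 1.643 = 66.88 mcg/L
Css,min = Css,max × e^(−kτ) = 66.88 × 0.3914 ≈ 26.2 mcg/L

26.2 mcg/L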